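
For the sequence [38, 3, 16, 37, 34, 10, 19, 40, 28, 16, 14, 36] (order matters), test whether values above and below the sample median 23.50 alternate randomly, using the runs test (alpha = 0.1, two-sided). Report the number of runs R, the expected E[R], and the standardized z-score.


Step 1: Compute median = 23.50; label A = above, B = below.
Labels in order: ABBAABBAABBA  (n_A = 6, n_B = 6)
Step 2: Count runs R = 7.
Step 3: Under H0 (random ordering), E[R] = 2*n_A*n_B/(n_A+n_B) + 1 = 2*6*6/12 + 1 = 7.0000.
        Var[R] = 2*n_A*n_B*(2*n_A*n_B - n_A - n_B) / ((n_A+n_B)^2 * (n_A+n_B-1)) = 4320/1584 = 2.7273.
        SD[R] = 1.6514.
Step 4: R = E[R], so z = 0 with no continuity correction.
Step 5: Two-sided p-value via normal approximation = 2*(1 - Phi(|z|)) = 1.000000.
Step 6: alpha = 0.1. fail to reject H0.

R = 7, z = 0.0000, p = 1.000000, fail to reject H0.


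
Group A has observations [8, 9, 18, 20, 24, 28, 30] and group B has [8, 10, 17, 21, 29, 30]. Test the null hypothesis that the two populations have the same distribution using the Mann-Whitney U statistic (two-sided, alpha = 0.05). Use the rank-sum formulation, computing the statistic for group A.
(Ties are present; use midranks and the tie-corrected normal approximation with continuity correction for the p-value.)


Step 1: Combine and sort all 13 observations; assign midranks.
sorted (value, group): (8,X), (8,Y), (9,X), (10,Y), (17,Y), (18,X), (20,X), (21,Y), (24,X), (28,X), (29,Y), (30,X), (30,Y)
ranks: 8->1.5, 8->1.5, 9->3, 10->4, 17->5, 18->6, 20->7, 21->8, 24->9, 28->10, 29->11, 30->12.5, 30->12.5
Step 2: Rank sum for X: R1 = 1.5 + 3 + 6 + 7 + 9 + 10 + 12.5 = 49.
Step 3: U_X = R1 - n1(n1+1)/2 = 49 - 7*8/2 = 49 - 28 = 21.
       U_Y = n1*n2 - U_X = 42 - 21 = 21.
Step 4: Ties are present, so use the tie-corrected normal approximation (with continuity correction) for the p-value.
Step 5: p-value = 1.000000; compare to alpha = 0.05. fail to reject H0.

U_X = 21, p = 1.000000, fail to reject H0 at alpha = 0.05.


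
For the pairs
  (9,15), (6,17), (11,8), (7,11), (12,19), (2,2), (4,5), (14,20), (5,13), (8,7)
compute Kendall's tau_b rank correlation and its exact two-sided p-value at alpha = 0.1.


Step 1: Enumerate the 45 unordered pairs (i,j) with i<j and classify each by sign(x_j-x_i) * sign(y_j-y_i).
  (1,2):dx=-3,dy=+2->D; (1,3):dx=+2,dy=-7->D; (1,4):dx=-2,dy=-4->C; (1,5):dx=+3,dy=+4->C
  (1,6):dx=-7,dy=-13->C; (1,7):dx=-5,dy=-10->C; (1,8):dx=+5,dy=+5->C; (1,9):dx=-4,dy=-2->C
  (1,10):dx=-1,dy=-8->C; (2,3):dx=+5,dy=-9->D; (2,4):dx=+1,dy=-6->D; (2,5):dx=+6,dy=+2->C
  (2,6):dx=-4,dy=-15->C; (2,7):dx=-2,dy=-12->C; (2,8):dx=+8,dy=+3->C; (2,9):dx=-1,dy=-4->C
  (2,10):dx=+2,dy=-10->D; (3,4):dx=-4,dy=+3->D; (3,5):dx=+1,dy=+11->C; (3,6):dx=-9,dy=-6->C
  (3,7):dx=-7,dy=-3->C; (3,8):dx=+3,dy=+12->C; (3,9):dx=-6,dy=+5->D; (3,10):dx=-3,dy=-1->C
  (4,5):dx=+5,dy=+8->C; (4,6):dx=-5,dy=-9->C; (4,7):dx=-3,dy=-6->C; (4,8):dx=+7,dy=+9->C
  (4,9):dx=-2,dy=+2->D; (4,10):dx=+1,dy=-4->D; (5,6):dx=-10,dy=-17->C; (5,7):dx=-8,dy=-14->C
  (5,8):dx=+2,dy=+1->C; (5,9):dx=-7,dy=-6->C; (5,10):dx=-4,dy=-12->C; (6,7):dx=+2,dy=+3->C
  (6,8):dx=+12,dy=+18->C; (6,9):dx=+3,dy=+11->C; (6,10):dx=+6,dy=+5->C; (7,8):dx=+10,dy=+15->C
  (7,9):dx=+1,dy=+8->C; (7,10):dx=+4,dy=+2->C; (8,9):dx=-9,dy=-7->C; (8,10):dx=-6,dy=-13->C
  (9,10):dx=+3,dy=-6->D
Step 2: C = 35, D = 10, total pairs = 45.
Step 3: tau = (C - D)/(n(n-1)/2) = (35 - 10)/45 = 0.555556.
Step 4: Exact two-sided p-value (enumerate n! = 3628800 permutations of y under H0): p = 0.028609.
Step 5: alpha = 0.1. reject H0.

tau_b = 0.5556 (C=35, D=10), p = 0.028609, reject H0.


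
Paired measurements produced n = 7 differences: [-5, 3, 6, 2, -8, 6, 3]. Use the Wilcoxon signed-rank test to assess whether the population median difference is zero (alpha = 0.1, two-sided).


Step 1: Drop any zero differences (none here) and take |d_i|.
|d| = [5, 3, 6, 2, 8, 6, 3]
Step 2: Midrank |d_i| (ties get averaged ranks).
ranks: |5|->4, |3|->2.5, |6|->5.5, |2|->1, |8|->7, |6|->5.5, |3|->2.5
Step 3: Attach original signs; sum ranks with positive sign and with negative sign.
W+ = 2.5 + 5.5 + 1 + 5.5 + 2.5 = 17
W- = 4 + 7 = 11
(Check: W+ + W- = 28 should equal n(n+1)/2 = 28.)
Step 4: Test statistic W = min(W+, W-) = 11.
Step 5: Ties in |d|, so use the tie-corrected normal approximation.
        E[W] = n(n+1)/4 = 7*8/4 = 14.
        Tie groups: |d|=3 (t=2), |d|=6 (t=2); sum(t^3 - t) = 12.
        Var[W] = n(n+1)(2n+1)/24 - sum(t^3-t)/48 = 840/24 - 12/48 = 34.75.
        z = (W - E[W]) / sqrt(Var[W]) = (11 - 14) / 5.8949 = -0.5089.
        Two-sided p = 2*Phi(z) = 0.610813.
Step 6: alpha = 0.1. fail to reject H0.

W+ = 17, W- = 11, W = min = 11, p = 0.610813, fail to reject H0.


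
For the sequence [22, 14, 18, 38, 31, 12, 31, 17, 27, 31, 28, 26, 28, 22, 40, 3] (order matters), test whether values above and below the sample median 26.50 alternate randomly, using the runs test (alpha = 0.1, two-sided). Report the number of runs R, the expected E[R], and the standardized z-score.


Step 1: Compute median = 26.50; label A = above, B = below.
Labels in order: BBBAABABAAABABAB  (n_A = 8, n_B = 8)
Step 2: Count runs R = 11.
Step 3: Under H0 (random ordering), E[R] = 2*n_A*n_B/(n_A+n_B) + 1 = 2*8*8/16 + 1 = 9.0000.
        Var[R] = 2*n_A*n_B*(2*n_A*n_B - n_A - n_B) / ((n_A+n_B)^2 * (n_A+n_B-1)) = 14336/3840 = 3.7333.
        SD[R] = 1.9322.
Step 4: Continuity-corrected z = (R - 0.5 - E[R]) / SD[R] = (11 - 0.5 - 9.0000) / 1.9322 = 0.7763.
Step 5: Two-sided p-value via normal approximation = 2*(1 - Phi(|z|)) = 0.437558.
Step 6: alpha = 0.1. fail to reject H0.

R = 11, z = 0.7763, p = 0.437558, fail to reject H0.


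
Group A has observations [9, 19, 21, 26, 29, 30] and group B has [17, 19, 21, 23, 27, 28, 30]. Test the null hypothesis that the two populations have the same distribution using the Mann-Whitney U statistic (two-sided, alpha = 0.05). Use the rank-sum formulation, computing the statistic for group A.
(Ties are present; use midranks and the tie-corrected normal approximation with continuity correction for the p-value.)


Step 1: Combine and sort all 13 observations; assign midranks.
sorted (value, group): (9,X), (17,Y), (19,X), (19,Y), (21,X), (21,Y), (23,Y), (26,X), (27,Y), (28,Y), (29,X), (30,X), (30,Y)
ranks: 9->1, 17->2, 19->3.5, 19->3.5, 21->5.5, 21->5.5, 23->7, 26->8, 27->9, 28->10, 29->11, 30->12.5, 30->12.5
Step 2: Rank sum for X: R1 = 1 + 3.5 + 5.5 + 8 + 11 + 12.5 = 41.5.
Step 3: U_X = R1 - n1(n1+1)/2 = 41.5 - 6*7/2 = 41.5 - 21 = 20.5.
       U_Y = n1*n2 - U_X = 42 - 20.5 = 21.5.
Step 4: Ties are present, so use the tie-corrected normal approximation (with continuity correction) for the p-value.
Step 5: p-value = 1.000000; compare to alpha = 0.05. fail to reject H0.

U_X = 20.5, p = 1.000000, fail to reject H0 at alpha = 0.05.


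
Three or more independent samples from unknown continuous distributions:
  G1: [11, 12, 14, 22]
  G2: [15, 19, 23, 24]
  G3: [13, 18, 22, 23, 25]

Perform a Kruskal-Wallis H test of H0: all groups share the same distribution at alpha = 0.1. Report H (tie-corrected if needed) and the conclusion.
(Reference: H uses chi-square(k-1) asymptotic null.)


Step 1: Combine all N = 13 observations and assign midranks.
sorted (value, group, rank): (11,G1,1), (12,G1,2), (13,G3,3), (14,G1,4), (15,G2,5), (18,G3,6), (19,G2,7), (22,G1,8.5), (22,G3,8.5), (23,G2,10.5), (23,G3,10.5), (24,G2,12), (25,G3,13)
Step 2: Sum ranks within each group.
R_1 = 15.5 (n_1 = 4)
R_2 = 34.5 (n_2 = 4)
R_3 = 41 (n_3 = 5)
Step 3: H = 12/(N(N+1)) * sum(R_i^2/n_i) - 3(N+1)
     = 12/(13*14) * (15.5^2/4 + 34.5^2/4 + 41^2/5) - 3*14
     = 0.065934 * 693.825 - 42
     = 3.746703.
Step 4: Ties present; correction factor C = 1 - 12/(13^3 - 13) = 0.994505. Corrected H = 3.746703 / 0.994505 = 3.767403.
Step 5: Under H0, H ~ chi^2(2); p-value = 0.152026.
Step 6: alpha = 0.1. fail to reject H0.

H = 3.7674, df = 2, p = 0.152026, fail to reject H0.


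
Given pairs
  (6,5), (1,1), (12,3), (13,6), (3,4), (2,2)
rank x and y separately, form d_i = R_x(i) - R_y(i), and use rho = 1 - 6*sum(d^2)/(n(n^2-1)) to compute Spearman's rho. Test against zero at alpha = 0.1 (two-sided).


Step 1: Rank x and y separately (midranks; no ties here).
rank(x): 6->4, 1->1, 12->5, 13->6, 3->3, 2->2
rank(y): 5->5, 1->1, 3->3, 6->6, 4->4, 2->2
Step 2: d_i = R_x(i) - R_y(i); compute d_i^2.
  (4-5)^2=1, (1-1)^2=0, (5-3)^2=4, (6-6)^2=0, (3-4)^2=1, (2-2)^2=0
sum(d^2) = 6.
Step 3: rho = 1 - 6*6 / (6*(6^2 - 1)) = 1 - 36/210 = 0.828571.
Step 4: Under H0, t = rho * sqrt((n-2)/(1-rho^2)) = 2.9598 ~ t(4).
Step 5: Two-sided p-value from the t-distribution with 4 df = 0.041563.
Step 6: alpha = 0.1. reject H0.

rho = 0.8286, p = 0.041563, reject H0 at alpha = 0.1.


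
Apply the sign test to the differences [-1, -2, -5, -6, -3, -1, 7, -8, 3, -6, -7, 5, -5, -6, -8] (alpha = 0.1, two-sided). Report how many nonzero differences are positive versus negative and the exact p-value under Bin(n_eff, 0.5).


Step 1: Discard zero differences. Original n = 15; n_eff = number of nonzero differences = 15.
Nonzero differences (with sign): -1, -2, -5, -6, -3, -1, +7, -8, +3, -6, -7, +5, -5, -6, -8
Step 2: Count signs: positive = 3, negative = 12.
Step 3: Under H0: P(positive) = 0.5, so the number of positives S ~ Bin(15, 0.5).
Step 4: Two-sided exact p-value = sum of Bin(15,0.5) probabilities at or below the observed probability = 0.035156.
Step 5: alpha = 0.1. reject H0.

n_eff = 15, pos = 3, neg = 12, p = 0.035156, reject H0.


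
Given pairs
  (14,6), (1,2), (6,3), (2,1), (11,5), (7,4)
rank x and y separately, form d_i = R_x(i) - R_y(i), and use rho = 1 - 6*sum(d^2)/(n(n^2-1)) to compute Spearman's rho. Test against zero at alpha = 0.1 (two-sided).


Step 1: Rank x and y separately (midranks; no ties here).
rank(x): 14->6, 1->1, 6->3, 2->2, 11->5, 7->4
rank(y): 6->6, 2->2, 3->3, 1->1, 5->5, 4->4
Step 2: d_i = R_x(i) - R_y(i); compute d_i^2.
  (6-6)^2=0, (1-2)^2=1, (3-3)^2=0, (2-1)^2=1, (5-5)^2=0, (4-4)^2=0
sum(d^2) = 2.
Step 3: rho = 1 - 6*2 / (6*(6^2 - 1)) = 1 - 12/210 = 0.942857.
Step 4: Under H0, t = rho * sqrt((n-2)/(1-rho^2)) = 5.6595 ~ t(4).
Step 5: Two-sided p-value from the t-distribution with 4 df = 0.004805.
Step 6: alpha = 0.1. reject H0.

rho = 0.9429, p = 0.004805, reject H0 at alpha = 0.1.


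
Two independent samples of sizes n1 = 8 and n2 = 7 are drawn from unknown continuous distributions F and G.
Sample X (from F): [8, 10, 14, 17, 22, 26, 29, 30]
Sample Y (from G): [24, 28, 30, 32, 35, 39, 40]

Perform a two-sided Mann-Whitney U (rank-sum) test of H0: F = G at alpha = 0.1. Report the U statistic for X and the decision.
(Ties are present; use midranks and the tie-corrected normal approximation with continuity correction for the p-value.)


Step 1: Combine and sort all 15 observations; assign midranks.
sorted (value, group): (8,X), (10,X), (14,X), (17,X), (22,X), (24,Y), (26,X), (28,Y), (29,X), (30,X), (30,Y), (32,Y), (35,Y), (39,Y), (40,Y)
ranks: 8->1, 10->2, 14->3, 17->4, 22->5, 24->6, 26->7, 28->8, 29->9, 30->10.5, 30->10.5, 32->12, 35->13, 39->14, 40->15
Step 2: Rank sum for X: R1 = 1 + 2 + 3 + 4 + 5 + 7 + 9 + 10.5 = 41.5.
Step 3: U_X = R1 - n1(n1+1)/2 = 41.5 - 8*9/2 = 41.5 - 36 = 5.5.
       U_Y = n1*n2 - U_X = 56 - 5.5 = 50.5.
Step 4: Ties are present, so use the tie-corrected normal approximation (with continuity correction) for the p-value.
Step 5: p-value = 0.010826; compare to alpha = 0.1. reject H0.

U_X = 5.5, p = 0.010826, reject H0 at alpha = 0.1.


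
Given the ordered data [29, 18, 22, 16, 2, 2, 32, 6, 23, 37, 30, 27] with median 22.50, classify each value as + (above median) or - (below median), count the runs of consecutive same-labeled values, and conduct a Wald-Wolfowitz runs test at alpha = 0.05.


Step 1: Compute median = 22.50; label A = above, B = below.
Labels in order: ABBBBBABAAAA  (n_A = 6, n_B = 6)
Step 2: Count runs R = 5.
Step 3: Under H0 (random ordering), E[R] = 2*n_A*n_B/(n_A+n_B) + 1 = 2*6*6/12 + 1 = 7.0000.
        Var[R] = 2*n_A*n_B*(2*n_A*n_B - n_A - n_B) / ((n_A+n_B)^2 * (n_A+n_B-1)) = 4320/1584 = 2.7273.
        SD[R] = 1.6514.
Step 4: Continuity-corrected z = (R + 0.5 - E[R]) / SD[R] = (5 + 0.5 - 7.0000) / 1.6514 = -0.9083.
Step 5: Two-sided p-value via normal approximation = 2*(1 - Phi(|z|)) = 0.363722.
Step 6: alpha = 0.05. fail to reject H0.

R = 5, z = -0.9083, p = 0.363722, fail to reject H0.


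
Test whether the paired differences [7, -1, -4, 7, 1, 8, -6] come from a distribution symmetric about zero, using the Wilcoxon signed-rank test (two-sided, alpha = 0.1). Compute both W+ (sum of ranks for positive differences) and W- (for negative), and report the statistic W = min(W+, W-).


Step 1: Drop any zero differences (none here) and take |d_i|.
|d| = [7, 1, 4, 7, 1, 8, 6]
Step 2: Midrank |d_i| (ties get averaged ranks).
ranks: |7|->5.5, |1|->1.5, |4|->3, |7|->5.5, |1|->1.5, |8|->7, |6|->4
Step 3: Attach original signs; sum ranks with positive sign and with negative sign.
W+ = 5.5 + 5.5 + 1.5 + 7 = 19.5
W- = 1.5 + 3 + 4 = 8.5
(Check: W+ + W- = 28 should equal n(n+1)/2 = 28.)
Step 4: Test statistic W = min(W+, W-) = 8.5.
Step 5: Ties in |d|, so use the tie-corrected normal approximation.
        E[W] = n(n+1)/4 = 7*8/4 = 14.
        Tie groups: |d|=1 (t=2), |d|=7 (t=2); sum(t^3 - t) = 12.
        Var[W] = n(n+1)(2n+1)/24 - sum(t^3-t)/48 = 840/24 - 12/48 = 34.75.
        z = (W - E[W]) / sqrt(Var[W]) = (8.5 - 14) / 5.8949 = -0.9330.
        Two-sided p = 2*Phi(z) = 0.350816.
Step 6: alpha = 0.1. fail to reject H0.

W+ = 19.5, W- = 8.5, W = min = 8.5, p = 0.350816, fail to reject H0.


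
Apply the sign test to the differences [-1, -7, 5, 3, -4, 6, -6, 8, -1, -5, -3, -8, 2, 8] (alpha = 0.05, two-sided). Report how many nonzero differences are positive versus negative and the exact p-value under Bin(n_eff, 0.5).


Step 1: Discard zero differences. Original n = 14; n_eff = number of nonzero differences = 14.
Nonzero differences (with sign): -1, -7, +5, +3, -4, +6, -6, +8, -1, -5, -3, -8, +2, +8
Step 2: Count signs: positive = 6, negative = 8.
Step 3: Under H0: P(positive) = 0.5, so the number of positives S ~ Bin(14, 0.5).
Step 4: Two-sided exact p-value = sum of Bin(14,0.5) probabilities at or below the observed probability = 0.790527.
Step 5: alpha = 0.05. fail to reject H0.

n_eff = 14, pos = 6, neg = 8, p = 0.790527, fail to reject H0.


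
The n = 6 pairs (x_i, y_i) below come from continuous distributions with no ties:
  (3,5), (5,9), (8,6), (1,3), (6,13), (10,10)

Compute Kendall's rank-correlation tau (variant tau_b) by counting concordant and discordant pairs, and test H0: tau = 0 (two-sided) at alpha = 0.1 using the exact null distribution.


Step 1: Enumerate the 15 unordered pairs (i,j) with i<j and classify each by sign(x_j-x_i) * sign(y_j-y_i).
  (1,2):dx=+2,dy=+4->C; (1,3):dx=+5,dy=+1->C; (1,4):dx=-2,dy=-2->C; (1,5):dx=+3,dy=+8->C
  (1,6):dx=+7,dy=+5->C; (2,3):dx=+3,dy=-3->D; (2,4):dx=-4,dy=-6->C; (2,5):dx=+1,dy=+4->C
  (2,6):dx=+5,dy=+1->C; (3,4):dx=-7,dy=-3->C; (3,5):dx=-2,dy=+7->D; (3,6):dx=+2,dy=+4->C
  (4,5):dx=+5,dy=+10->C; (4,6):dx=+9,dy=+7->C; (5,6):dx=+4,dy=-3->D
Step 2: C = 12, D = 3, total pairs = 15.
Step 3: tau = (C - D)/(n(n-1)/2) = (12 - 3)/15 = 0.600000.
Step 4: Exact two-sided p-value (enumerate n! = 720 permutations of y under H0): p = 0.136111.
Step 5: alpha = 0.1. fail to reject H0.

tau_b = 0.6000 (C=12, D=3), p = 0.136111, fail to reject H0.


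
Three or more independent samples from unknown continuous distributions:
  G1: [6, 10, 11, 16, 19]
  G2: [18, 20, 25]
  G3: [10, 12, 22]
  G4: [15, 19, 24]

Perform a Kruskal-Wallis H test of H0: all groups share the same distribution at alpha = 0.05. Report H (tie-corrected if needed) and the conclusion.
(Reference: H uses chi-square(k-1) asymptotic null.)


Step 1: Combine all N = 14 observations and assign midranks.
sorted (value, group, rank): (6,G1,1), (10,G1,2.5), (10,G3,2.5), (11,G1,4), (12,G3,5), (15,G4,6), (16,G1,7), (18,G2,8), (19,G1,9.5), (19,G4,9.5), (20,G2,11), (22,G3,12), (24,G4,13), (25,G2,14)
Step 2: Sum ranks within each group.
R_1 = 24 (n_1 = 5)
R_2 = 33 (n_2 = 3)
R_3 = 19.5 (n_3 = 3)
R_4 = 28.5 (n_4 = 3)
Step 3: H = 12/(N(N+1)) * sum(R_i^2/n_i) - 3(N+1)
     = 12/(14*15) * (24^2/5 + 33^2/3 + 19.5^2/3 + 28.5^2/3) - 3*15
     = 0.057143 * 875.7 - 45
     = 5.040000.
Step 4: Ties present; correction factor C = 1 - 12/(14^3 - 14) = 0.995604. Corrected H = 5.040000 / 0.995604 = 5.062252.
Step 5: Under H0, H ~ chi^2(3); p-value = 0.167295.
Step 6: alpha = 0.05. fail to reject H0.

H = 5.0623, df = 3, p = 0.167295, fail to reject H0.


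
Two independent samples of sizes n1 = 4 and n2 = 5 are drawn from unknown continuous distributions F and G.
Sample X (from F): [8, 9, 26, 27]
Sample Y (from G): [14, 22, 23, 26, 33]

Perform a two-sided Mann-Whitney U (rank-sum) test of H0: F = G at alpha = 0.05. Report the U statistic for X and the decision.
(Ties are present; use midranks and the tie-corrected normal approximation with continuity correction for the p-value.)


Step 1: Combine and sort all 9 observations; assign midranks.
sorted (value, group): (8,X), (9,X), (14,Y), (22,Y), (23,Y), (26,X), (26,Y), (27,X), (33,Y)
ranks: 8->1, 9->2, 14->3, 22->4, 23->5, 26->6.5, 26->6.5, 27->8, 33->9
Step 2: Rank sum for X: R1 = 1 + 2 + 6.5 + 8 = 17.5.
Step 3: U_X = R1 - n1(n1+1)/2 = 17.5 - 4*5/2 = 17.5 - 10 = 7.5.
       U_Y = n1*n2 - U_X = 20 - 7.5 = 12.5.
Step 4: Ties are present, so use the tie-corrected normal approximation (with continuity correction) for the p-value.
Step 5: p-value = 0.622753; compare to alpha = 0.05. fail to reject H0.

U_X = 7.5, p = 0.622753, fail to reject H0 at alpha = 0.05.


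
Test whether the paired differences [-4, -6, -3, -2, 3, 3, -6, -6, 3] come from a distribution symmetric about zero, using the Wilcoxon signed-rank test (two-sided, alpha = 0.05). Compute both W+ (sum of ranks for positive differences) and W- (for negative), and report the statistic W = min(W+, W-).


Step 1: Drop any zero differences (none here) and take |d_i|.
|d| = [4, 6, 3, 2, 3, 3, 6, 6, 3]
Step 2: Midrank |d_i| (ties get averaged ranks).
ranks: |4|->6, |6|->8, |3|->3.5, |2|->1, |3|->3.5, |3|->3.5, |6|->8, |6|->8, |3|->3.5
Step 3: Attach original signs; sum ranks with positive sign and with negative sign.
W+ = 3.5 + 3.5 + 3.5 = 10.5
W- = 6 + 8 + 3.5 + 1 + 8 + 8 = 34.5
(Check: W+ + W- = 45 should equal n(n+1)/2 = 45.)
Step 4: Test statistic W = min(W+, W-) = 10.5.
Step 5: Ties in |d|, so use the tie-corrected normal approximation.
        E[W] = n(n+1)/4 = 9*10/4 = 22.5.
        Tie groups: |d|=3 (t=4), |d|=6 (t=3); sum(t^3 - t) = 84.
        Var[W] = n(n+1)(2n+1)/24 - sum(t^3-t)/48 = 1710/24 - 84/48 = 69.5.
        z = (W - E[W]) / sqrt(Var[W]) = (10.5 - 22.5) / 8.3367 = -1.4394.
        Two-sided p = 2*Phi(z) = 0.150030.
Step 6: alpha = 0.05. fail to reject H0.

W+ = 10.5, W- = 34.5, W = min = 10.5, p = 0.150030, fail to reject H0.


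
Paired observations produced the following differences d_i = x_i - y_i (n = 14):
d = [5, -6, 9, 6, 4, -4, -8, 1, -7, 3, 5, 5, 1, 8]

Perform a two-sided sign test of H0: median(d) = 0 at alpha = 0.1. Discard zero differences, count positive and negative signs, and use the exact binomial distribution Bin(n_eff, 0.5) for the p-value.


Step 1: Discard zero differences. Original n = 14; n_eff = number of nonzero differences = 14.
Nonzero differences (with sign): +5, -6, +9, +6, +4, -4, -8, +1, -7, +3, +5, +5, +1, +8
Step 2: Count signs: positive = 10, negative = 4.
Step 3: Under H0: P(positive) = 0.5, so the number of positives S ~ Bin(14, 0.5).
Step 4: Two-sided exact p-value = sum of Bin(14,0.5) probabilities at or below the observed probability = 0.179565.
Step 5: alpha = 0.1. fail to reject H0.

n_eff = 14, pos = 10, neg = 4, p = 0.179565, fail to reject H0.


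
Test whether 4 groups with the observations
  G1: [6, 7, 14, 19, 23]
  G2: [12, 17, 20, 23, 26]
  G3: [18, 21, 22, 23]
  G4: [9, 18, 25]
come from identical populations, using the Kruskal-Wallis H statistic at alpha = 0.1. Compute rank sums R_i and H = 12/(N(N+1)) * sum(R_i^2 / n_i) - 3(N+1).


Step 1: Combine all N = 17 observations and assign midranks.
sorted (value, group, rank): (6,G1,1), (7,G1,2), (9,G4,3), (12,G2,4), (14,G1,5), (17,G2,6), (18,G3,7.5), (18,G4,7.5), (19,G1,9), (20,G2,10), (21,G3,11), (22,G3,12), (23,G1,14), (23,G2,14), (23,G3,14), (25,G4,16), (26,G2,17)
Step 2: Sum ranks within each group.
R_1 = 31 (n_1 = 5)
R_2 = 51 (n_2 = 5)
R_3 = 44.5 (n_3 = 4)
R_4 = 26.5 (n_4 = 3)
Step 3: H = 12/(N(N+1)) * sum(R_i^2/n_i) - 3(N+1)
     = 12/(17*18) * (31^2/5 + 51^2/5 + 44.5^2/4 + 26.5^2/3) - 3*18
     = 0.039216 * 1441.55 - 54
     = 2.531209.
Step 4: Ties present; correction factor C = 1 - 30/(17^3 - 17) = 0.993873. Corrected H = 2.531209 / 0.993873 = 2.546815.
Step 5: Under H0, H ~ chi^2(3); p-value = 0.466890.
Step 6: alpha = 0.1. fail to reject H0.

H = 2.5468, df = 3, p = 0.466890, fail to reject H0.


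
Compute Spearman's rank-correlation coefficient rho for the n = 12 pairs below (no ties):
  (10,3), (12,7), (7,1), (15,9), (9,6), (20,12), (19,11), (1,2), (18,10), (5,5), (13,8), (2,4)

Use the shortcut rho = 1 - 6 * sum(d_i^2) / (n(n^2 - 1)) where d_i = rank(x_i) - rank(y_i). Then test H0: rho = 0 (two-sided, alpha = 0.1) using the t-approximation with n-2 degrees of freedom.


Step 1: Rank x and y separately (midranks; no ties here).
rank(x): 10->6, 12->7, 7->4, 15->9, 9->5, 20->12, 19->11, 1->1, 18->10, 5->3, 13->8, 2->2
rank(y): 3->3, 7->7, 1->1, 9->9, 6->6, 12->12, 11->11, 2->2, 10->10, 5->5, 8->8, 4->4
Step 2: d_i = R_x(i) - R_y(i); compute d_i^2.
  (6-3)^2=9, (7-7)^2=0, (4-1)^2=9, (9-9)^2=0, (5-6)^2=1, (12-12)^2=0, (11-11)^2=0, (1-2)^2=1, (10-10)^2=0, (3-5)^2=4, (8-8)^2=0, (2-4)^2=4
sum(d^2) = 28.
Step 3: rho = 1 - 6*28 / (12*(12^2 - 1)) = 1 - 168/1716 = 0.902098.
Step 4: Under H0, t = rho * sqrt((n-2)/(1-rho^2)) = 6.6106 ~ t(10).
Step 5: Two-sided p-value from the t-distribution with 10 df = 0.000060.
Step 6: alpha = 0.1. reject H0.

rho = 0.9021, p = 0.000060, reject H0 at alpha = 0.1.


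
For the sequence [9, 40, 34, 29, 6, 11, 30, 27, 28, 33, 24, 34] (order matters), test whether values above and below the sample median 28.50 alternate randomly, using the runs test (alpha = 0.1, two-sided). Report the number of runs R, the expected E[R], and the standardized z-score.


Step 1: Compute median = 28.50; label A = above, B = below.
Labels in order: BAAABBABBABA  (n_A = 6, n_B = 6)
Step 2: Count runs R = 8.
Step 3: Under H0 (random ordering), E[R] = 2*n_A*n_B/(n_A+n_B) + 1 = 2*6*6/12 + 1 = 7.0000.
        Var[R] = 2*n_A*n_B*(2*n_A*n_B - n_A - n_B) / ((n_A+n_B)^2 * (n_A+n_B-1)) = 4320/1584 = 2.7273.
        SD[R] = 1.6514.
Step 4: Continuity-corrected z = (R - 0.5 - E[R]) / SD[R] = (8 - 0.5 - 7.0000) / 1.6514 = 0.3028.
Step 5: Two-sided p-value via normal approximation = 2*(1 - Phi(|z|)) = 0.762069.
Step 6: alpha = 0.1. fail to reject H0.

R = 8, z = 0.3028, p = 0.762069, fail to reject H0.


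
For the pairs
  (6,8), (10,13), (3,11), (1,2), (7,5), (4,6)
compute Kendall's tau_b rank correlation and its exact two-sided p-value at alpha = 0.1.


Step 1: Enumerate the 15 unordered pairs (i,j) with i<j and classify each by sign(x_j-x_i) * sign(y_j-y_i).
  (1,2):dx=+4,dy=+5->C; (1,3):dx=-3,dy=+3->D; (1,4):dx=-5,dy=-6->C; (1,5):dx=+1,dy=-3->D
  (1,6):dx=-2,dy=-2->C; (2,3):dx=-7,dy=-2->C; (2,4):dx=-9,dy=-11->C; (2,5):dx=-3,dy=-8->C
  (2,6):dx=-6,dy=-7->C; (3,4):dx=-2,dy=-9->C; (3,5):dx=+4,dy=-6->D; (3,6):dx=+1,dy=-5->D
  (4,5):dx=+6,dy=+3->C; (4,6):dx=+3,dy=+4->C; (5,6):dx=-3,dy=+1->D
Step 2: C = 10, D = 5, total pairs = 15.
Step 3: tau = (C - D)/(n(n-1)/2) = (10 - 5)/15 = 0.333333.
Step 4: Exact two-sided p-value (enumerate n! = 720 permutations of y under H0): p = 0.469444.
Step 5: alpha = 0.1. fail to reject H0.

tau_b = 0.3333 (C=10, D=5), p = 0.469444, fail to reject H0.


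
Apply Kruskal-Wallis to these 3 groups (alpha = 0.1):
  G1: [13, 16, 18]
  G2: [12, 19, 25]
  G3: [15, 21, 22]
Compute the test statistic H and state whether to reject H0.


Step 1: Combine all N = 9 observations and assign midranks.
sorted (value, group, rank): (12,G2,1), (13,G1,2), (15,G3,3), (16,G1,4), (18,G1,5), (19,G2,6), (21,G3,7), (22,G3,8), (25,G2,9)
Step 2: Sum ranks within each group.
R_1 = 11 (n_1 = 3)
R_2 = 16 (n_2 = 3)
R_3 = 18 (n_3 = 3)
Step 3: H = 12/(N(N+1)) * sum(R_i^2/n_i) - 3(N+1)
     = 12/(9*10) * (11^2/3 + 16^2/3 + 18^2/3) - 3*10
     = 0.133333 * 233.667 - 30
     = 1.155556.
Step 4: No ties, so H is used without correction.
Step 5: Under H0, H ~ chi^2(2); p-value = 0.561144.
Step 6: alpha = 0.1. fail to reject H0.

H = 1.1556, df = 2, p = 0.561144, fail to reject H0.


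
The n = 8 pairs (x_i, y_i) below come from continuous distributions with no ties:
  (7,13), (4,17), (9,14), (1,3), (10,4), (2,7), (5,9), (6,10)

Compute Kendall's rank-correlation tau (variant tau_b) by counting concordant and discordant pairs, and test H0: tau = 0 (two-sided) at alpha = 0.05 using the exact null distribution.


Step 1: Enumerate the 28 unordered pairs (i,j) with i<j and classify each by sign(x_j-x_i) * sign(y_j-y_i).
  (1,2):dx=-3,dy=+4->D; (1,3):dx=+2,dy=+1->C; (1,4):dx=-6,dy=-10->C; (1,5):dx=+3,dy=-9->D
  (1,6):dx=-5,dy=-6->C; (1,7):dx=-2,dy=-4->C; (1,8):dx=-1,dy=-3->C; (2,3):dx=+5,dy=-3->D
  (2,4):dx=-3,dy=-14->C; (2,5):dx=+6,dy=-13->D; (2,6):dx=-2,dy=-10->C; (2,7):dx=+1,dy=-8->D
  (2,8):dx=+2,dy=-7->D; (3,4):dx=-8,dy=-11->C; (3,5):dx=+1,dy=-10->D; (3,6):dx=-7,dy=-7->C
  (3,7):dx=-4,dy=-5->C; (3,8):dx=-3,dy=-4->C; (4,5):dx=+9,dy=+1->C; (4,6):dx=+1,dy=+4->C
  (4,7):dx=+4,dy=+6->C; (4,8):dx=+5,dy=+7->C; (5,6):dx=-8,dy=+3->D; (5,7):dx=-5,dy=+5->D
  (5,8):dx=-4,dy=+6->D; (6,7):dx=+3,dy=+2->C; (6,8):dx=+4,dy=+3->C; (7,8):dx=+1,dy=+1->C
Step 2: C = 18, D = 10, total pairs = 28.
Step 3: tau = (C - D)/(n(n-1)/2) = (18 - 10)/28 = 0.285714.
Step 4: Exact two-sided p-value (enumerate n! = 40320 permutations of y under H0): p = 0.398760.
Step 5: alpha = 0.05. fail to reject H0.

tau_b = 0.2857 (C=18, D=10), p = 0.398760, fail to reject H0.


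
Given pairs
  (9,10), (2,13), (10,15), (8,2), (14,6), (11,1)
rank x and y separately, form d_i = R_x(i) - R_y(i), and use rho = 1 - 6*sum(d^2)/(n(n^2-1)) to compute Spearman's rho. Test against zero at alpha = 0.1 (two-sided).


Step 1: Rank x and y separately (midranks; no ties here).
rank(x): 9->3, 2->1, 10->4, 8->2, 14->6, 11->5
rank(y): 10->4, 13->5, 15->6, 2->2, 6->3, 1->1
Step 2: d_i = R_x(i) - R_y(i); compute d_i^2.
  (3-4)^2=1, (1-5)^2=16, (4-6)^2=4, (2-2)^2=0, (6-3)^2=9, (5-1)^2=16
sum(d^2) = 46.
Step 3: rho = 1 - 6*46 / (6*(6^2 - 1)) = 1 - 276/210 = -0.314286.
Step 4: Under H0, t = rho * sqrt((n-2)/(1-rho^2)) = -0.6621 ~ t(4).
Step 5: Two-sided p-value from the t-distribution with 4 df = 0.544093.
Step 6: alpha = 0.1. fail to reject H0.

rho = -0.3143, p = 0.544093, fail to reject H0 at alpha = 0.1.


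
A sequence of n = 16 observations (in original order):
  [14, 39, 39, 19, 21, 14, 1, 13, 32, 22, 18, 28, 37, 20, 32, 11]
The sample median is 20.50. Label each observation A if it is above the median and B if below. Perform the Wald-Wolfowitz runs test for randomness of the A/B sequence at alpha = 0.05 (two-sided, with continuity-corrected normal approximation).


Step 1: Compute median = 20.50; label A = above, B = below.
Labels in order: BAABABBBAABAABAB  (n_A = 8, n_B = 8)
Step 2: Count runs R = 11.
Step 3: Under H0 (random ordering), E[R] = 2*n_A*n_B/(n_A+n_B) + 1 = 2*8*8/16 + 1 = 9.0000.
        Var[R] = 2*n_A*n_B*(2*n_A*n_B - n_A - n_B) / ((n_A+n_B)^2 * (n_A+n_B-1)) = 14336/3840 = 3.7333.
        SD[R] = 1.9322.
Step 4: Continuity-corrected z = (R - 0.5 - E[R]) / SD[R] = (11 - 0.5 - 9.0000) / 1.9322 = 0.7763.
Step 5: Two-sided p-value via normal approximation = 2*(1 - Phi(|z|)) = 0.437558.
Step 6: alpha = 0.05. fail to reject H0.

R = 11, z = 0.7763, p = 0.437558, fail to reject H0.


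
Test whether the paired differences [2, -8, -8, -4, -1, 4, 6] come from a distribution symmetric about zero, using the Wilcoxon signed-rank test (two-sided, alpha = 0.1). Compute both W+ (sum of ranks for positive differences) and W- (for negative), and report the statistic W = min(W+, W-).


Step 1: Drop any zero differences (none here) and take |d_i|.
|d| = [2, 8, 8, 4, 1, 4, 6]
Step 2: Midrank |d_i| (ties get averaged ranks).
ranks: |2|->2, |8|->6.5, |8|->6.5, |4|->3.5, |1|->1, |4|->3.5, |6|->5
Step 3: Attach original signs; sum ranks with positive sign and with negative sign.
W+ = 2 + 3.5 + 5 = 10.5
W- = 6.5 + 6.5 + 3.5 + 1 = 17.5
(Check: W+ + W- = 28 should equal n(n+1)/2 = 28.)
Step 4: Test statistic W = min(W+, W-) = 10.5.
Step 5: Ties in |d|, so use the tie-corrected normal approximation.
        E[W] = n(n+1)/4 = 7*8/4 = 14.
        Tie groups: |d|=4 (t=2), |d|=8 (t=2); sum(t^3 - t) = 12.
        Var[W] = n(n+1)(2n+1)/24 - sum(t^3-t)/48 = 840/24 - 12/48 = 34.75.
        z = (W - E[W]) / sqrt(Var[W]) = (10.5 - 14) / 5.8949 = -0.5937.
        Two-sided p = 2*Phi(z) = 0.552691.
Step 6: alpha = 0.1. fail to reject H0.

W+ = 10.5, W- = 17.5, W = min = 10.5, p = 0.552691, fail to reject H0.


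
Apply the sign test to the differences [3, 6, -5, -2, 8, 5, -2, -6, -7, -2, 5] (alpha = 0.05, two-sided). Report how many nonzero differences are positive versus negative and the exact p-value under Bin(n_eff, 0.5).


Step 1: Discard zero differences. Original n = 11; n_eff = number of nonzero differences = 11.
Nonzero differences (with sign): +3, +6, -5, -2, +8, +5, -2, -6, -7, -2, +5
Step 2: Count signs: positive = 5, negative = 6.
Step 3: Under H0: P(positive) = 0.5, so the number of positives S ~ Bin(11, 0.5).
Step 4: Two-sided exact p-value = sum of Bin(11,0.5) probabilities at or below the observed probability = 1.000000.
Step 5: alpha = 0.05. fail to reject H0.

n_eff = 11, pos = 5, neg = 6, p = 1.000000, fail to reject H0.


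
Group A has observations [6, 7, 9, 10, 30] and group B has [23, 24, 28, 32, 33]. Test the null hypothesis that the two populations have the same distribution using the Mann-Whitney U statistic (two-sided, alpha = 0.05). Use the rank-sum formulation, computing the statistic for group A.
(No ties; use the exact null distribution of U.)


Step 1: Combine and sort all 10 observations; assign midranks.
sorted (value, group): (6,X), (7,X), (9,X), (10,X), (23,Y), (24,Y), (28,Y), (30,X), (32,Y), (33,Y)
ranks: 6->1, 7->2, 9->3, 10->4, 23->5, 24->6, 28->7, 30->8, 32->9, 33->10
Step 2: Rank sum for X: R1 = 1 + 2 + 3 + 4 + 8 = 18.
Step 3: U_X = R1 - n1(n1+1)/2 = 18 - 5*6/2 = 18 - 15 = 3.
       U_Y = n1*n2 - U_X = 25 - 3 = 22.
Step 4: No ties, so the exact null distribution of U (based on enumerating the C(10,5) = 252 equally likely rank assignments) gives the two-sided p-value.
Step 5: p-value = 0.055556; compare to alpha = 0.05. fail to reject H0.

U_X = 3, p = 0.055556, fail to reject H0 at alpha = 0.05.


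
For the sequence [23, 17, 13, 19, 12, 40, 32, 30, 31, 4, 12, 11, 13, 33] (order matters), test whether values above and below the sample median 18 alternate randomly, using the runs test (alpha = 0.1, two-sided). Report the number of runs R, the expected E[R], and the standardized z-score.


Step 1: Compute median = 18; label A = above, B = below.
Labels in order: ABBABAAAABBBBA  (n_A = 7, n_B = 7)
Step 2: Count runs R = 7.
Step 3: Under H0 (random ordering), E[R] = 2*n_A*n_B/(n_A+n_B) + 1 = 2*7*7/14 + 1 = 8.0000.
        Var[R] = 2*n_A*n_B*(2*n_A*n_B - n_A - n_B) / ((n_A+n_B)^2 * (n_A+n_B-1)) = 8232/2548 = 3.2308.
        SD[R] = 1.7974.
Step 4: Continuity-corrected z = (R + 0.5 - E[R]) / SD[R] = (7 + 0.5 - 8.0000) / 1.7974 = -0.2782.
Step 5: Two-sided p-value via normal approximation = 2*(1 - Phi(|z|)) = 0.780879.
Step 6: alpha = 0.1. fail to reject H0.

R = 7, z = -0.2782, p = 0.780879, fail to reject H0.


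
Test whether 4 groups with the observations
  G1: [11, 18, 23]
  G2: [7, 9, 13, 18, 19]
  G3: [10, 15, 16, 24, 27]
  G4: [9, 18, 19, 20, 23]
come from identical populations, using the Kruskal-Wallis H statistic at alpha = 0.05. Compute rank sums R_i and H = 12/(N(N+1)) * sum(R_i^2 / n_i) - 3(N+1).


Step 1: Combine all N = 18 observations and assign midranks.
sorted (value, group, rank): (7,G2,1), (9,G2,2.5), (9,G4,2.5), (10,G3,4), (11,G1,5), (13,G2,6), (15,G3,7), (16,G3,8), (18,G1,10), (18,G2,10), (18,G4,10), (19,G2,12.5), (19,G4,12.5), (20,G4,14), (23,G1,15.5), (23,G4,15.5), (24,G3,17), (27,G3,18)
Step 2: Sum ranks within each group.
R_1 = 30.5 (n_1 = 3)
R_2 = 32 (n_2 = 5)
R_3 = 54 (n_3 = 5)
R_4 = 54.5 (n_4 = 5)
Step 3: H = 12/(N(N+1)) * sum(R_i^2/n_i) - 3(N+1)
     = 12/(18*19) * (30.5^2/3 + 32^2/5 + 54^2/5 + 54.5^2/5) - 3*19
     = 0.035088 * 1692.13 - 57
     = 2.373099.
Step 4: Ties present; correction factor C = 1 - 42/(18^3 - 18) = 0.992776. Corrected H = 2.373099 / 0.992776 = 2.390367.
Step 5: Under H0, H ~ chi^2(3); p-value = 0.495430.
Step 6: alpha = 0.05. fail to reject H0.

H = 2.3904, df = 3, p = 0.495430, fail to reject H0.


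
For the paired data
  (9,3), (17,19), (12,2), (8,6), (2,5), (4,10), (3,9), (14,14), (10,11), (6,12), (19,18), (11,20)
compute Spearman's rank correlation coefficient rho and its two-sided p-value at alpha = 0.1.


Step 1: Rank x and y separately (midranks; no ties here).
rank(x): 9->6, 17->11, 12->9, 8->5, 2->1, 4->3, 3->2, 14->10, 10->7, 6->4, 19->12, 11->8
rank(y): 3->2, 19->11, 2->1, 6->4, 5->3, 10->6, 9->5, 14->9, 11->7, 12->8, 18->10, 20->12
Step 2: d_i = R_x(i) - R_y(i); compute d_i^2.
  (6-2)^2=16, (11-11)^2=0, (9-1)^2=64, (5-4)^2=1, (1-3)^2=4, (3-6)^2=9, (2-5)^2=9, (10-9)^2=1, (7-7)^2=0, (4-8)^2=16, (12-10)^2=4, (8-12)^2=16
sum(d^2) = 140.
Step 3: rho = 1 - 6*140 / (12*(12^2 - 1)) = 1 - 840/1716 = 0.510490.
Step 4: Under H0, t = rho * sqrt((n-2)/(1-rho^2)) = 1.8774 ~ t(10).
Step 5: Two-sided p-value from the t-distribution with 10 df = 0.089914.
Step 6: alpha = 0.1. reject H0.

rho = 0.5105, p = 0.089914, reject H0 at alpha = 0.1.


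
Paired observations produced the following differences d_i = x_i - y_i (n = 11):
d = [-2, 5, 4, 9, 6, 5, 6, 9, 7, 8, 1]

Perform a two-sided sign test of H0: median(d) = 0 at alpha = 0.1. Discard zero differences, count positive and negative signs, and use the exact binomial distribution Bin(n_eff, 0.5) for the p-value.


Step 1: Discard zero differences. Original n = 11; n_eff = number of nonzero differences = 11.
Nonzero differences (with sign): -2, +5, +4, +9, +6, +5, +6, +9, +7, +8, +1
Step 2: Count signs: positive = 10, negative = 1.
Step 3: Under H0: P(positive) = 0.5, so the number of positives S ~ Bin(11, 0.5).
Step 4: Two-sided exact p-value = sum of Bin(11,0.5) probabilities at or below the observed probability = 0.011719.
Step 5: alpha = 0.1. reject H0.

n_eff = 11, pos = 10, neg = 1, p = 0.011719, reject H0.


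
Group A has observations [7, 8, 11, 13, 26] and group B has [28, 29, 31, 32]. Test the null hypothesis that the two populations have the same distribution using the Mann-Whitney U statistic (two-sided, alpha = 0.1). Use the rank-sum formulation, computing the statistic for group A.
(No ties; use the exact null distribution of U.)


Step 1: Combine and sort all 9 observations; assign midranks.
sorted (value, group): (7,X), (8,X), (11,X), (13,X), (26,X), (28,Y), (29,Y), (31,Y), (32,Y)
ranks: 7->1, 8->2, 11->3, 13->4, 26->5, 28->6, 29->7, 31->8, 32->9
Step 2: Rank sum for X: R1 = 1 + 2 + 3 + 4 + 5 = 15.
Step 3: U_X = R1 - n1(n1+1)/2 = 15 - 5*6/2 = 15 - 15 = 0.
       U_Y = n1*n2 - U_X = 20 - 0 = 20.
Step 4: No ties, so the exact null distribution of U (based on enumerating the C(9,5) = 126 equally likely rank assignments) gives the two-sided p-value.
Step 5: p-value = 0.015873; compare to alpha = 0.1. reject H0.

U_X = 0, p = 0.015873, reject H0 at alpha = 0.1.


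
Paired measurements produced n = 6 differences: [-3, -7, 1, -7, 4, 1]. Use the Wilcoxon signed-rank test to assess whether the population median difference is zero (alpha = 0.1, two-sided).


Step 1: Drop any zero differences (none here) and take |d_i|.
|d| = [3, 7, 1, 7, 4, 1]
Step 2: Midrank |d_i| (ties get averaged ranks).
ranks: |3|->3, |7|->5.5, |1|->1.5, |7|->5.5, |4|->4, |1|->1.5
Step 3: Attach original signs; sum ranks with positive sign and with negative sign.
W+ = 1.5 + 4 + 1.5 = 7
W- = 3 + 5.5 + 5.5 = 14
(Check: W+ + W- = 21 should equal n(n+1)/2 = 21.)
Step 4: Test statistic W = min(W+, W-) = 7.
Step 5: Ties in |d|, so use the tie-corrected normal approximation.
        E[W] = n(n+1)/4 = 6*7/4 = 10.5.
        Tie groups: |d|=1 (t=2), |d|=7 (t=2); sum(t^3 - t) = 12.
        Var[W] = n(n+1)(2n+1)/24 - sum(t^3-t)/48 = 546/24 - 12/48 = 22.5.
        z = (W - E[W]) / sqrt(Var[W]) = (7 - 10.5) / 4.7434 = -0.7379.
        Two-sided p = 2*Phi(z) = 0.460597.
Step 6: alpha = 0.1. fail to reject H0.

W+ = 7, W- = 14, W = min = 7, p = 0.460597, fail to reject H0.


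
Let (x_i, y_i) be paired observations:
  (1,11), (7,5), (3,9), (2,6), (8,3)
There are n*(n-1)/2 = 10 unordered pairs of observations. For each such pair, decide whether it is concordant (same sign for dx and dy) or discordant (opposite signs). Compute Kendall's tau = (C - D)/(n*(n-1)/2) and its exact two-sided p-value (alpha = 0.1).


Step 1: Enumerate the 10 unordered pairs (i,j) with i<j and classify each by sign(x_j-x_i) * sign(y_j-y_i).
  (1,2):dx=+6,dy=-6->D; (1,3):dx=+2,dy=-2->D; (1,4):dx=+1,dy=-5->D; (1,5):dx=+7,dy=-8->D
  (2,3):dx=-4,dy=+4->D; (2,4):dx=-5,dy=+1->D; (2,5):dx=+1,dy=-2->D; (3,4):dx=-1,dy=-3->C
  (3,5):dx=+5,dy=-6->D; (4,5):dx=+6,dy=-3->D
Step 2: C = 1, D = 9, total pairs = 10.
Step 3: tau = (C - D)/(n(n-1)/2) = (1 - 9)/10 = -0.800000.
Step 4: Exact two-sided p-value (enumerate n! = 120 permutations of y under H0): p = 0.083333.
Step 5: alpha = 0.1. reject H0.

tau_b = -0.8000 (C=1, D=9), p = 0.083333, reject H0.


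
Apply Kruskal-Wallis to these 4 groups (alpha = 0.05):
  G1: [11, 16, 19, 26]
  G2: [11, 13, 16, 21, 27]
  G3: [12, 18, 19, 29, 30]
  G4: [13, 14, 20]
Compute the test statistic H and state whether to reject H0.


Step 1: Combine all N = 17 observations and assign midranks.
sorted (value, group, rank): (11,G1,1.5), (11,G2,1.5), (12,G3,3), (13,G2,4.5), (13,G4,4.5), (14,G4,6), (16,G1,7.5), (16,G2,7.5), (18,G3,9), (19,G1,10.5), (19,G3,10.5), (20,G4,12), (21,G2,13), (26,G1,14), (27,G2,15), (29,G3,16), (30,G3,17)
Step 2: Sum ranks within each group.
R_1 = 33.5 (n_1 = 4)
R_2 = 41.5 (n_2 = 5)
R_3 = 55.5 (n_3 = 5)
R_4 = 22.5 (n_4 = 3)
Step 3: H = 12/(N(N+1)) * sum(R_i^2/n_i) - 3(N+1)
     = 12/(17*18) * (33.5^2/4 + 41.5^2/5 + 55.5^2/5 + 22.5^2/3) - 3*18
     = 0.039216 * 1409.81 - 54
     = 1.286765.
Step 4: Ties present; correction factor C = 1 - 24/(17^3 - 17) = 0.995098. Corrected H = 1.286765 / 0.995098 = 1.293103.
Step 5: Under H0, H ~ chi^2(3); p-value = 0.730771.
Step 6: alpha = 0.05. fail to reject H0.

H = 1.2931, df = 3, p = 0.730771, fail to reject H0.


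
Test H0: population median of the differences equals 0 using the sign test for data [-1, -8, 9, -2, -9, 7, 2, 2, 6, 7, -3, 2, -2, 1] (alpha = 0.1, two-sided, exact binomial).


Step 1: Discard zero differences. Original n = 14; n_eff = number of nonzero differences = 14.
Nonzero differences (with sign): -1, -8, +9, -2, -9, +7, +2, +2, +6, +7, -3, +2, -2, +1
Step 2: Count signs: positive = 8, negative = 6.
Step 3: Under H0: P(positive) = 0.5, so the number of positives S ~ Bin(14, 0.5).
Step 4: Two-sided exact p-value = sum of Bin(14,0.5) probabilities at or below the observed probability = 0.790527.
Step 5: alpha = 0.1. fail to reject H0.

n_eff = 14, pos = 8, neg = 6, p = 0.790527, fail to reject H0.


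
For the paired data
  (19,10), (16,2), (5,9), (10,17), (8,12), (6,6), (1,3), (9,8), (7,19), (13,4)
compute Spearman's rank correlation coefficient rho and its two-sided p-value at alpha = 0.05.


Step 1: Rank x and y separately (midranks; no ties here).
rank(x): 19->10, 16->9, 5->2, 10->7, 8->5, 6->3, 1->1, 9->6, 7->4, 13->8
rank(y): 10->7, 2->1, 9->6, 17->9, 12->8, 6->4, 3->2, 8->5, 19->10, 4->3
Step 2: d_i = R_x(i) - R_y(i); compute d_i^2.
  (10-7)^2=9, (9-1)^2=64, (2-6)^2=16, (7-9)^2=4, (5-8)^2=9, (3-4)^2=1, (1-2)^2=1, (6-5)^2=1, (4-10)^2=36, (8-3)^2=25
sum(d^2) = 166.
Step 3: rho = 1 - 6*166 / (10*(10^2 - 1)) = 1 - 996/990 = -0.006061.
Step 4: Under H0, t = rho * sqrt((n-2)/(1-rho^2)) = -0.0171 ~ t(8).
Step 5: Two-sided p-value from the t-distribution with 8 df = 0.986743.
Step 6: alpha = 0.05. fail to reject H0.

rho = -0.0061, p = 0.986743, fail to reject H0 at alpha = 0.05.
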